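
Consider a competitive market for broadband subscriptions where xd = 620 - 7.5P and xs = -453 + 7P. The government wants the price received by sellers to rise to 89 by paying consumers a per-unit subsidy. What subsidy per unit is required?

Required subsidy s = 29 per unit

At a seller price of 89, quantity supplied is -453 + 7·89 = 170.
Buyers absorb 170 only when they pay Pb with 620 − 7.5·Pb = 170, i.e. Pb = 60.
s = Ps − Pb = 89 − 60 = 29.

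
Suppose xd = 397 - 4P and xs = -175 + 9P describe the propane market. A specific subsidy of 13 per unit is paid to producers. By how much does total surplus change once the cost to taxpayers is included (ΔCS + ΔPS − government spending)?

Pre-subsidy: 397 - 4P = -175 + 9P gives P* = 44, x* = 221.
With the subsidy, sellers receive Ps = Pb + 13 for each unit, where Pb is the price buyers pay.
Supply in terms of Pb becomes xs = -175 + 9(Pb + 13) = -58 + 9Pb. Setting this equal to demand: 397 - 4Pb = -58 + 9Pb, so Pb = 35.
Sellers receive Ps = 35 + 13 = 48; x' = 397 − 4·35 = 257.
ΔCS = ½(221 + 257)(44 − 35) = 2151; ΔPS = ½(221 + 257)(48 − 44) = 956.
Government spending = 13 × 257 = 3341.
Net change = 2151 + 956 − 3341 = -234. The loss equals the DWL triangle ½·13·36.

Net change in total surplus = -234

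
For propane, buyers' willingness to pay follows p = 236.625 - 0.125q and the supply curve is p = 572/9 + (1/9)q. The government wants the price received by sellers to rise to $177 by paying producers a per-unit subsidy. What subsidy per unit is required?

At a seller price of 177, quantity supplied is -572 + 9·177 = 1021.
Buyers absorb 1021 only when they pay pb = 236.625 − 0.125·1021 = 109.
s = ps − pb = 177 − 109 = 68.

Required subsidy s = $68 per unit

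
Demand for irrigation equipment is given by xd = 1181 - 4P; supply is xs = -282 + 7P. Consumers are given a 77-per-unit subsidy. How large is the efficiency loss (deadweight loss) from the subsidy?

Pre-subsidy: 1181 - 4P = -282 + 7P gives P* = 133, x* = 649.
With the rebate, buyers effectively pay Pb = Ps − 77, where Ps is the price sellers receive.
Demand in terms of Ps becomes xd = 1181 − 4(Ps − 77) = 1489 - 4Ps. Setting this equal to supply: 1489 - 4Ps = -282 + 7Ps, so Ps = 161.
Buyers pay Pb = 161 − 77 = 84; x' = -282 + 7·161 = 845.
The subsidy expands output by 845 − 649 = 196 past the efficient level; on those units the gap between marginal cost and willingness to pay runs from 0 up to 77.
DWL = ½ × 77 × 196 = 7546.

Deadweight loss = 7546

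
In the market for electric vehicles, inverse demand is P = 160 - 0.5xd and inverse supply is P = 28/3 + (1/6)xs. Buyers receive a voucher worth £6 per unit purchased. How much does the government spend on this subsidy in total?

Government cost = £1410

Pre-subsidy: 160 - 0.5x = 28/3 + (1/6)x gives x* = 226 and P* = 47.
With the rebate, buyers effectively pay Pb = Ps − 6, where Ps is the price sellers receive.
On the curves, Pb = 160 - 0.5x and Ps = 28/3 + (1/6)x; the wedge Ps − Pb = 6 gives 28/3 + (1/6)x − (160 - 0.5x) = 6, so x' = 235.
Then Pb = 160 − 0.5·235 = 42.5 and Ps = 28/3 + (1/6)·235 = 48.5.
Government outlay = subsidy × quantity = 6 × 235 = 1410.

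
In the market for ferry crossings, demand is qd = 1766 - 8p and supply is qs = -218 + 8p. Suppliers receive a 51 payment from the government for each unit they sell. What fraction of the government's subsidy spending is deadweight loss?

DWL / government spending = 17/163

Pre-subsidy: 1766 - 8p = -218 + 8p gives p* = 124, q* = 774.
With the subsidy, sellers receive ps = pb + 51 for each unit, where pb is the price buyers pay.
Supply in terms of pb becomes qs = -218 + 8(pb + 51) = 190 + 8pb. Setting this equal to demand: 1766 - 8pb = 190 + 8pb, so pb = 98.5.
Sellers receive ps = 98.5 + 51 = 149.5; q' = 1766 − 8·98.5 = 978.
ΔCS = ½(774 + 978)(124 − 98.5) = 22338; ΔPS = ½(774 + 978)(149.5 − 124) = 22338.
Government spending = 51 × 978 = 49878.
DWL = ½ × 51 × (978 − 774) = 5202; fraction = 5202 / 49878 = 17/163.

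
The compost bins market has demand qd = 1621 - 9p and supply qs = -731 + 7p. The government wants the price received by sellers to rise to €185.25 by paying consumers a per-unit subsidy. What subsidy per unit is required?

Required subsidy s = €68 per unit

At a seller price of 185.25, quantity supplied is -731 + 7·185.25 = 565.75.
Buyers absorb 565.75 only when they pay pb with 1621 − 9·pb = 565.75, i.e. pb = 117.25.
s = ps − pb = 185.25 − 117.25 = 68.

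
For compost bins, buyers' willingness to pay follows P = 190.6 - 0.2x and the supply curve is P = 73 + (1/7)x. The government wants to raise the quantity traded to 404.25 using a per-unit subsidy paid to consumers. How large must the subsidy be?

Required subsidy s = 21 per unit

At x = 404.25, from the demand curve buyers pay Pb = 190.6 − 0.2·404.25 = 109.75; from the supply curve sellers need Ps = 73 + (1/7)·404.25 = 130.75.
The subsidy must fill the gap: s = Ps − Pb = 130.75 − 109.75 = 21.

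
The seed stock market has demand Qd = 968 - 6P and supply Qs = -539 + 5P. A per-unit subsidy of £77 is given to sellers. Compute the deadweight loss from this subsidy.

Pre-subsidy: 968 - 6P = -539 + 5P gives P* = 137, Q* = 146.
With the subsidy, sellers receive Ps = Pb + 77 for each unit, where Pb is the price buyers pay.
Supply in terms of Pb becomes Qs = -539 + 5(Pb + 77) = -154 + 5Pb. Setting this equal to demand: 968 - 6Pb = -154 + 5Pb, so Pb = 102.
Sellers receive Ps = 102 + 77 = 179; Q' = 968 − 6·102 = 356.
The subsidy expands output by 356 − 146 = 210 past the efficient level; on those units the gap between marginal cost and willingness to pay runs from 0 up to 77.
DWL = ½ × 77 × 210 = 8085.

Deadweight loss = £8085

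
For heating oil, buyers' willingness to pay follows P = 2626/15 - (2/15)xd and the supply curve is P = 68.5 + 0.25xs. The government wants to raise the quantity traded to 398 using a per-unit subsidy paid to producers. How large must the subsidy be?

Required subsidy s = 46 per unit

At x = 398, from the demand curve buyers pay Pb = 2626/15 − (2/15)·398 = 122; from the supply curve sellers need Ps = 68.5 + 0.25·398 = 168.
The subsidy must fill the gap: s = Ps − Pb = 168 − 122 = 46.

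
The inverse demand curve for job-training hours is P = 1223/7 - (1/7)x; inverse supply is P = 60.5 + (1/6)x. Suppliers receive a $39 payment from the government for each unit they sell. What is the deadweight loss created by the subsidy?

Pre-subsidy: 1223/7 - (1/7)x = 60.5 + (1/6)x gives x* = 369 and P* = 122.
With the subsidy, sellers receive Ps = Pb + 39 for each unit, where Pb is the price buyers pay.
On the curves, Pb = 1223/7 - (1/7)x and Ps = 60.5 + (1/6)x; the wedge Ps − Pb = 39 gives 60.5 + (1/6)x − (1223/7 - (1/7)x) = 39, so x' = 495.
Then Pb = 1223/7 − (1/7)·495 = 104 and Ps = 60.5 + (1/6)·495 = 143.
The subsidy expands output by 495 − 369 = 126 past the efficient level; on those units the gap between marginal cost and willingness to pay runs from 0 up to 39.
DWL = ½ × 39 × 126 = 2457.

Deadweight loss = $2457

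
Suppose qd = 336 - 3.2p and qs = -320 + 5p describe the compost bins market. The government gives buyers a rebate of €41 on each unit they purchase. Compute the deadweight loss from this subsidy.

Pre-subsidy: 336 - 3.2p = -320 + 5p gives p* = 80, q* = 80.
With the rebate, buyers effectively pay pb = ps − 41, where ps is the price sellers receive.
Demand in terms of ps becomes qd = 336 − 3.2(ps − 41) = 467.2 - 3.2ps. Setting this equal to supply: 467.2 - 3.2ps = -320 + 5ps, so ps = 96.
Buyers pay pb = 96 − 41 = 55; q' = -320 + 5·96 = 160.
The subsidy expands output by 160 − 80 = 80 past the efficient level; on those units the gap between marginal cost and willingness to pay runs from 0 up to 41.
DWL = ½ × 41 × 80 = 1640.

Deadweight loss = €1640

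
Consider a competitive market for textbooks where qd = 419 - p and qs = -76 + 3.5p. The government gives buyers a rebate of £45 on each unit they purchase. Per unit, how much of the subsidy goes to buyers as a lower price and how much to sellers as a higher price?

Pre-subsidy: 419 - p = -76 + 3.5p gives p* = 110, q* = 309.
With the rebate, buyers effectively pay pb = ps − 45, where ps is the price sellers receive.
Demand in terms of ps becomes qd = 419 − 1(ps − 45) = 464 - ps. Setting this equal to supply: 464 - ps = -76 + 3.5ps, so ps = 120.
Buyers pay pb = 120 − 45 = 75; q' = -76 + 3.5·120 = 344.
Buyers' price falls by p* − pb = 110 − 75 = 35; sellers' price rises by ps − p* = 120 − 110 = 10.

Buyers gain £35 per unit; sellers gain £10 per unit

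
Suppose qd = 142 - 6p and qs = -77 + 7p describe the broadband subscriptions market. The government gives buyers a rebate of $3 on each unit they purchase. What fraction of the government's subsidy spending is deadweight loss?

Pre-subsidy: 142 - 6p = -77 + 7p gives p* = 219/13, q* = 532/13.
With the rebate, buyers effectively pay pb = ps − 3, where ps is the price sellers receive.
Demand in terms of ps becomes qd = 142 − 6(ps − 3) = 160 - 6ps. Setting this equal to supply: 160 - 6ps = -77 + 7ps, so ps = 237/13.
Buyers pay pb = 237/13 − 3 = 198/13; q' = -77 + 7·(237/13) = 658/13.
ΔCS = ½(532/13 + 658/13)(219/13 − 198/13) = 12495/169; ΔPS = ½(532/13 + 658/13)(237/13 − 219/13) = 10710/169.
Government spending = 3 × 658/13 = 1974/13.
DWL = ½ × 3 × (658/13 − 532/13) = 189/13; fraction = (189/13) / (1974/13) = 9/94.

DWL / government spending = 9/94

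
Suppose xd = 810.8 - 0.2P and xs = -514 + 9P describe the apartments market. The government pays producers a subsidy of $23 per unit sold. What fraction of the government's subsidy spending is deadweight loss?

DWL / government spending = 9/3146

Pre-subsidy: 810.8 - 0.2P = -514 + 9P gives P* = 144, x* = 782.
With the subsidy, sellers receive Ps = Pb + 23 for each unit, where Pb is the price buyers pay.
Supply in terms of Pb becomes xs = -514 + 9(Pb + 23) = -307 + 9Pb. Setting this equal to demand: 810.8 - 0.2Pb = -307 + 9Pb, so Pb = 121.5.
Sellers receive Ps = 121.5 + 23 = 144.5; x' = 810.8 − 0.2·121.5 = 786.5.
ΔCS = ½(782 + 786.5)(144 − 121.5) = 17645.625; ΔPS = ½(782 + 786.5)(144.5 − 144) = 392.125.
Government spending = 23 × 786.5 = 18089.5.
DWL = ½ × 23 × (786.5 − 782) = 51.75; fraction = 51.75 / 18089.5 = 9/3146.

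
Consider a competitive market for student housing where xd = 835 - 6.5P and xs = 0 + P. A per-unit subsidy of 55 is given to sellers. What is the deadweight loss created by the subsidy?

Pre-subsidy: 835 - 6.5P = 0 + P gives P* = 334/3, x* = 334/3.
With the subsidy, sellers receive Ps = Pb + 55 for each unit, where Pb is the price buyers pay.
Supply in terms of Pb becomes xs = 0 + 1(Pb + 55) = 55 + Pb. Setting this equal to demand: 835 - 6.5Pb = 55 + Pb, so Pb = 104.
Sellers receive Ps = 104 + 55 = 159; x' = 835 − 6.5·104 = 159.
The subsidy expands output by 159 − 334/3 = 143/3 past the efficient level; on those units the gap between marginal cost and willingness to pay runs from 0 up to 55.
DWL = ½ × 55 × 143/3 = 7865/6.

Deadweight loss = 7865/6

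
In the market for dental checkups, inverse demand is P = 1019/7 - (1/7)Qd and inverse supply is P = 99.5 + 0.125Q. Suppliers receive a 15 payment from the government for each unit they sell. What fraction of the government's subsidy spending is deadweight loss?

DWL / government spending = 7/57

Pre-subsidy: 1019/7 - (1/7)Q = 99.5 + 0.125Q gives Q* = 172 and P* = 121.
With the subsidy, sellers receive Ps = Pb + 15 for each unit, where Pb is the price buyers pay.
On the curves, Pb = 1019/7 - (1/7)Q and Ps = 99.5 + 0.125Q; the wedge Ps − Pb = 15 gives 99.5 + 0.125Q − (1019/7 - (1/7)Q) = 15, so Q' = 228.
Then Pb = 1019/7 − (1/7)·228 = 113 and Ps = 99.5 + 0.125·228 = 128.
ΔCS = ½(172 + 228)(121 − 113) = 1600; ΔPS = ½(172 + 228)(128 − 121) = 1400.
Government spending = 15 × 228 = 3420.
DWL = ½ × 15 × (228 − 172) = 420; fraction = 420 / 3420 = 7/57.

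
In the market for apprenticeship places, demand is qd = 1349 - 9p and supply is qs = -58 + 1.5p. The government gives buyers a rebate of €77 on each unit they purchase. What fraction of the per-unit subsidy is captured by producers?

Pre-subsidy: 1349 - 9p = -58 + 1.5p gives p* = 134, q* = 143.
With the rebate, buyers effectively pay pb = ps − 77, where ps is the price sellers receive.
Demand in terms of ps becomes qd = 1349 − 9(ps − 77) = 2042 - 9ps. Setting this equal to supply: 2042 - 9ps = -58 + 1.5ps, so ps = 200.
Buyers pay pb = 200 − 77 = 123; q' = -58 + 1.5·200 = 242.
Buyers' price falls by p* − pb = 134 − 123 = 11; sellers' price rises by ps − p* = 200 − 134 = 66.
So producers capture 66/77 = 6/7 of each unit of subsidy.

Producer share = 6/7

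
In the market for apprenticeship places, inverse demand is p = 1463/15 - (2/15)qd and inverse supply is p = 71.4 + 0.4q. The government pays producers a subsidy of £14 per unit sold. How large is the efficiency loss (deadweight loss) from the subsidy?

Deadweight loss = £183.75

Pre-subsidy: 1463/15 - (2/15)q = 71.4 + 0.4q gives q* = 49 and p* = 91.
With the subsidy, sellers receive ps = pb + 14 for each unit, where pb is the price buyers pay.
On the curves, pb = 1463/15 - (2/15)q and ps = 71.4 + 0.4q; the wedge ps − pb = 14 gives 71.4 + 0.4q − (1463/15 - (2/15)q) = 14, so q' = 75.25.
Then pb = 1463/15 − (2/15)·75.25 = 87.5 and ps = 71.4 + 0.4·75.25 = 101.5.
The subsidy expands output by 75.25 − 49 = 26.25 past the efficient level; on those units the gap between marginal cost and willingness to pay runs from 0 up to 14.
DWL = ½ × 14 × 26.25 = 183.75.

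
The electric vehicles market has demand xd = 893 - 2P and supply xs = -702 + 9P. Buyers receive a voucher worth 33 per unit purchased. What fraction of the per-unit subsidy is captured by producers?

Producer share = 2/11

Pre-subsidy: 893 - 2P = -702 + 9P gives P* = 145, x* = 603.
With the rebate, buyers effectively pay Pb = Ps − 33, where Ps is the price sellers receive.
Demand in terms of Ps becomes xd = 893 − 2(Ps − 33) = 959 - 2Ps. Setting this equal to supply: 959 - 2Ps = -702 + 9Ps, so Ps = 151.
Buyers pay Pb = 151 − 33 = 118; x' = -702 + 9·151 = 657.
Buyers' price falls by P* − Pb = 145 − 118 = 27; sellers' price rises by Ps − P* = 151 − 145 = 6.
So producers capture 6/33 = 2/11 of each unit of subsidy.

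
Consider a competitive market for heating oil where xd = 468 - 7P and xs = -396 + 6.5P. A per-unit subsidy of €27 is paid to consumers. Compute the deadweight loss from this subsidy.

Deadweight loss = €1228.5

Pre-subsidy: 468 - 7P = -396 + 6.5P gives P* = 64, x* = 20.
With the rebate, buyers effectively pay Pb = Ps − 27, where Ps is the price sellers receive.
Demand in terms of Ps becomes xd = 468 − 7(Ps − 27) = 657 - 7Ps. Setting this equal to supply: 657 - 7Ps = -396 + 6.5Ps, so Ps = 78.
Buyers pay Pb = 78 − 27 = 51; x' = -396 + 6.5·78 = 111.
The subsidy expands output by 111 − 20 = 91 past the efficient level; on those units the gap between marginal cost and willingness to pay runs from 0 up to 27.
DWL = ½ × 27 × 91 = 1228.5.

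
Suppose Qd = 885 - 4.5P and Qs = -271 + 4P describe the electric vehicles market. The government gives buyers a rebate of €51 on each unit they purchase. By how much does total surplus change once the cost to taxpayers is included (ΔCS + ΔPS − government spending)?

Pre-subsidy: 885 - 4.5P = -271 + 4P gives P* = 136, Q* = 273.
With the rebate, buyers effectively pay Pb = Ps − 51, where Ps is the price sellers receive.
Demand in terms of Ps becomes Qd = 885 − 4.5(Ps − 51) = 1114.5 - 4.5Ps. Setting this equal to supply: 1114.5 - 4.5Ps = -271 + 4Ps, so Ps = 163.
Buyers pay Pb = 163 − 51 = 112; Q' = -271 + 4·163 = 381.
ΔCS = ½(273 + 381)(136 − 112) = 7848; ΔPS = ½(273 + 381)(163 − 136) = 8829.
Government spending = 51 × 381 = 19431.
Net change = 7848 + 8829 − 19431 = -2754. The loss equals the DWL triangle ½·51·108.

Net change in total surplus = -€2754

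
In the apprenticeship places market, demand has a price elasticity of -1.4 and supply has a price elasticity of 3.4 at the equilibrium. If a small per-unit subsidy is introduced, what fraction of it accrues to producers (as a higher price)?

Producer share = 7/24

For a small subsidy around the equilibrium, the benefit split depends on the relative slopes, which at a point are proportional to the elasticities.
Buyer share = εs/(εs + |εd|) = 3.4/(3.4 + 1.4) = 17/24; seller share = |εd|/(εs + |εd|) = 7/24.
So producers capture 7/24 of the subsidy.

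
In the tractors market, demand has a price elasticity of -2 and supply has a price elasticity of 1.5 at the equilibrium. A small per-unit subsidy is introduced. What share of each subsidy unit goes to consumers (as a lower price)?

Consumer share = 3/7

For a small subsidy around the equilibrium, the benefit split depends on the relative slopes, which at a point are proportional to the elasticities.
Buyer share = εs/(εs + |εd|) = 1.5/(1.5 + 2) = 3/7; seller share = |εd|/(εs + |εd|) = 4/7.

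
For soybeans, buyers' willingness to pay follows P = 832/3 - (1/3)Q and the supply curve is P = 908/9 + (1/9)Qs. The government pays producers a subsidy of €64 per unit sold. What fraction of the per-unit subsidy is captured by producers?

Producer share = 0.25

Pre-subsidy: 832/3 - (1/3)Q = 908/9 + (1/9)Q gives Q* = 397 and P* = 145.
With the subsidy, sellers receive Ps = Pb + 64 for each unit, where Pb is the price buyers pay.
On the curves, Pb = 832/3 - (1/3)Q and Ps = 908/9 + (1/9)Q; the wedge Ps − Pb = 64 gives 908/9 + (1/9)Q − (832/3 - (1/3)Q) = 64, so Q' = 541.
Then Pb = 832/3 − (1/3)·541 = 97 and Ps = 908/9 + (1/9)·541 = 161.
Buyers' price falls by P* − Pb = 145 − 97 = 48; sellers' price rises by Ps − P* = 161 − 145 = 16.
So producers capture 16/64 = 0.25 of each unit of subsidy.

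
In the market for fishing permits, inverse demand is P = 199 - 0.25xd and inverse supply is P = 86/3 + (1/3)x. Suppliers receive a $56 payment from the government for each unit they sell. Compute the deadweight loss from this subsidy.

Deadweight loss = $2688

Pre-subsidy: 199 - 0.25x = 86/3 + (1/3)x gives x* = 292 and P* = 126.
With the subsidy, sellers receive Ps = Pb + 56 for each unit, where Pb is the price buyers pay.
On the curves, Pb = 199 - 0.25x and Ps = 86/3 + (1/3)x; the wedge Ps − Pb = 56 gives 86/3 + (1/3)x − (199 - 0.25x) = 56, so x' = 388.
Then Pb = 199 − 0.25·388 = 102 and Ps = 86/3 + (1/3)·388 = 158.
The subsidy expands output by 388 − 292 = 96 past the efficient level; on those units the gap between marginal cost and willingness to pay runs from 0 up to 56.
DWL = ½ × 56 × 96 = 2688.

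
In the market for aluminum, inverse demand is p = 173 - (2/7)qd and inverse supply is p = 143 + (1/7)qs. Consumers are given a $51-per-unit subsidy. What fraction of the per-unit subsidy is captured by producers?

Pre-subsidy: 173 - (2/7)q = 143 + (1/7)q gives q* = 70 and p* = 153.
With the rebate, buyers effectively pay pb = ps − 51, where ps is the price sellers receive.
On the curves, pb = 173 - (2/7)q and ps = 143 + (1/7)q; the wedge ps − pb = 51 gives 143 + (1/7)q − (173 - (2/7)q) = 51, so q' = 189.
Then pb = 173 − (2/7)·189 = 119 and ps = 143 + (1/7)·189 = 170.
Buyers' price falls by p* − pb = 153 − 119 = 34; sellers' price rises by ps − p* = 170 − 153 = 17.
So producers capture 17/51 = 1/3 of each unit of subsidy.

Producer share = 1/3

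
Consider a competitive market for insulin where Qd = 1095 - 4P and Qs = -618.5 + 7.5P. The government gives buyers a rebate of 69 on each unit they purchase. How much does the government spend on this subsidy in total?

Government cost = 46851

Pre-subsidy: 1095 - 4P = -618.5 + 7.5P gives P* = 149, Q* = 499.
With the rebate, buyers effectively pay Pb = Ps − 69, where Ps is the price sellers receive.
Demand in terms of Ps becomes Qd = 1095 − 4(Ps − 69) = 1371 - 4Ps. Setting this equal to supply: 1371 - 4Ps = -618.5 + 7.5Ps, so Ps = 173.
Buyers pay Pb = 173 − 69 = 104; Q' = -618.5 + 7.5·173 = 679.
Government outlay = subsidy × quantity = 69 × 679 = 46851.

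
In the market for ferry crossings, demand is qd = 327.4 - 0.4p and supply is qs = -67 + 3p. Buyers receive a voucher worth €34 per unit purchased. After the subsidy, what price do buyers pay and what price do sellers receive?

Buyers pay €86; sellers receive €120

Pre-subsidy: 327.4 - 0.4p = -67 + 3p gives p* = 116, q* = 281.
With the rebate, buyers effectively pay pb = ps − 34, where ps is the price sellers receive.
Demand in terms of ps becomes qd = 327.4 − 0.4(ps − 34) = 341 - 0.4ps. Setting this equal to supply: 341 - 0.4ps = -67 + 3ps, so ps = 120.
Buyers pay pb = 120 − 34 = 86; q' = -67 + 3·120 = 293.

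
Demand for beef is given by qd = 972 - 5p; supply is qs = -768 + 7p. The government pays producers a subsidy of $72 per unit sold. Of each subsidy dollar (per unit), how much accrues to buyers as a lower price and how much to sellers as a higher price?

Buyers gain $42 per unit; sellers gain $30 per unit

Pre-subsidy: 972 - 5p = -768 + 7p gives p* = 145, q* = 247.
With the subsidy, sellers receive ps = pb + 72 for each unit, where pb is the price buyers pay.
Supply in terms of pb becomes qs = -768 + 7(pb + 72) = -264 + 7pb. Setting this equal to demand: 972 - 5pb = -264 + 7pb, so pb = 103.
Sellers receive ps = 103 + 72 = 175; q' = 972 − 5·103 = 457.
Buyers' price falls by p* − pb = 145 − 103 = 42; sellers' price rises by ps − p* = 175 − 145 = 30.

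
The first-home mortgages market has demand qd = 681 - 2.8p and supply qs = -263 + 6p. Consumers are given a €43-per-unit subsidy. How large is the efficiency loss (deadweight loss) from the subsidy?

Pre-subsidy: 681 - 2.8p = -263 + 6p gives p* = 1180/11, q* = 4187/11.
With the rebate, buyers effectively pay pb = ps − 43, where ps is the price sellers receive.
Demand in terms of ps becomes qd = 681 − 2.8(ps − 43) = 801.4 - 2.8ps. Setting this equal to supply: 801.4 - 2.8ps = -263 + 6ps, so ps = 2661/22.
Buyers pay pb = 2661/22 − 43 = 1715/22; q' = -263 + 6·(2661/22) = 5090/11.
The subsidy expands output by 5090/11 − 4187/11 = 903/11 past the efficient level; on those units the gap between marginal cost and willingness to pay runs from 0 up to 43.
DWL = ½ × 43 × 903/11 = 38829/22.

Deadweight loss = 38829/22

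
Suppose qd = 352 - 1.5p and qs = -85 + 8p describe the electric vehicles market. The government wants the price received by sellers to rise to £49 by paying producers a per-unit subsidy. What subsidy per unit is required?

Required subsidy s = £19 per unit

At a seller price of 49, quantity supplied is -85 + 8·49 = 307.
Buyers absorb 307 only when they pay pb with 352 − 1.5·pb = 307, i.e. pb = 30.
s = ps − pb = 49 − 30 = 19.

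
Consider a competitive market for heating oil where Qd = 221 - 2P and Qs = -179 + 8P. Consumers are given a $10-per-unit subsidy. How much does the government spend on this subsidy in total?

Pre-subsidy: 221 - 2P = -179 + 8P gives P* = 40, Q* = 141.
With the rebate, buyers effectively pay Pb = Ps − 10, where Ps is the price sellers receive.
Demand in terms of Ps becomes Qd = 221 − 2(Ps − 10) = 241 - 2Ps. Setting this equal to supply: 241 - 2Ps = -179 + 8Ps, so Ps = 42.
Buyers pay Pb = 42 − 10 = 32; Q' = -179 + 8·42 = 157.
Government outlay = subsidy × quantity = 10 × 157 = 1570.

Government cost = $1570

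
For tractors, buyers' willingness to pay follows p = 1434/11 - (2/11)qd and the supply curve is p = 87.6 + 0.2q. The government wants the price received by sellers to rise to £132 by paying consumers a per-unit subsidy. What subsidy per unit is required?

Required subsidy s = £42 per unit

At a seller price of 132, quantity supplied is -438 + 5·132 = 222.
Buyers absorb 222 only when they pay pb = 1434/11 − (2/11)·222 = 90.
s = ps − pb = 132 − 90 = 42.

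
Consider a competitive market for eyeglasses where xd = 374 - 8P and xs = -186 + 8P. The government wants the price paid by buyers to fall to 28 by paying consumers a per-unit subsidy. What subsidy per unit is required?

At a buyer price of 28, quantity demanded is 374 − 8·28 = 150.
Sellers supply 150 only when they receive Ps with -186 + 8·Ps = 150, i.e. Ps = 42.
s = Ps − Pb = 42 − 28 = 14.

Required subsidy s = 14 per unit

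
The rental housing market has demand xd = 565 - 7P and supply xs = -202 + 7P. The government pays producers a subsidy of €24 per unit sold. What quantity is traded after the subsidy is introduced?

x' = 265.5

Pre-subsidy: 565 - 7P = -202 + 7P gives P* = 767/14, x* = 181.5.
With the subsidy, sellers receive Ps = Pb + 24 for each unit, where Pb is the price buyers pay.
Supply in terms of Pb becomes xs = -202 + 7(Pb + 24) = -34 + 7Pb. Setting this equal to demand: 565 - 7Pb = -34 + 7Pb, so Pb = 599/14.
Sellers receive Ps = 599/14 + 24 = 935/14; x' = 565 − 7·(599/14) = 265.5.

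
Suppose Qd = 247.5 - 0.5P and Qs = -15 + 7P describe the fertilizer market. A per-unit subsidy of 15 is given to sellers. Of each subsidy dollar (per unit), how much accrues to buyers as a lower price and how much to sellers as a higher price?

Pre-subsidy: 247.5 - 0.5P = -15 + 7P gives P* = 35, Q* = 230.
With the subsidy, sellers receive Ps = Pb + 15 for each unit, where Pb is the price buyers pay.
Supply in terms of Pb becomes Qs = -15 + 7(Pb + 15) = 90 + 7Pb. Setting this equal to demand: 247.5 - 0.5Pb = 90 + 7Pb, so Pb = 21.
Sellers receive Ps = 21 + 15 = 36; Q' = 247.5 − 0.5·21 = 237.
Buyers' price falls by P* − Pb = 35 − 21 = 14; sellers' price rises by Ps − P* = 36 − 35 = 1.

Buyers gain 14 per unit; sellers gain 1 per unit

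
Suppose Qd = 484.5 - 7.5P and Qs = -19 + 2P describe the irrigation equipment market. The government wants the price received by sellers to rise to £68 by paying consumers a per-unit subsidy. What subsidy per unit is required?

Required subsidy s = £19 per unit

At a seller price of 68, quantity supplied is -19 + 2·68 = 117.
Buyers absorb 117 only when they pay Pb with 484.5 − 7.5·Pb = 117, i.e. Pb = 49.
s = Ps − Pb = 68 − 49 = 19.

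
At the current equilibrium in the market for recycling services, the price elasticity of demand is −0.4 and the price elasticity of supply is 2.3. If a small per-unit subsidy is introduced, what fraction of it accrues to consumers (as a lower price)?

Consumer share = 23/27

For a small subsidy around the equilibrium, the benefit split depends on the relative slopes, which at a point are proportional to the elasticities.
Buyer share = εs/(εs + |εd|) = 2.3/(2.3 + 0.4) = 23/27; seller share = |εd|/(εs + |εd|) = 4/27.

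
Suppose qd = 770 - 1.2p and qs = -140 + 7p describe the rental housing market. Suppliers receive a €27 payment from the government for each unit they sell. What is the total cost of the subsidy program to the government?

Pre-subsidy: 770 - 1.2p = -140 + 7p gives p* = 4550/41, q* = 26110/41.
With the subsidy, sellers receive ps = pb + 27 for each unit, where pb is the price buyers pay.
Supply in terms of pb becomes qs = -140 + 7(pb + 27) = 49 + 7pb. Setting this equal to demand: 770 - 1.2pb = 49 + 7pb, so pb = 3605/41.
Sellers receive ps = 3605/41 + 27 = 4712/41; q' = 770 − 1.2·(3605/41) = 27244/41.
Government outlay = subsidy × quantity = 27 × 27244/41 = 735588/41.

Government cost = 735588/41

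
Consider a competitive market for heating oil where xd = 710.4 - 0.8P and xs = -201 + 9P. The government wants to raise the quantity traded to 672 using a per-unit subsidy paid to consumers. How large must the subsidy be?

At x = 672, invert demand for the buyer price: Pb = (710.4 − 672)/0.8 = 48; invert supply for the seller price: Ps = (672 − (-201))/9 = 97.
The subsidy must fill the gap: s = Ps − Pb = 97 − 48 = 49.

Required subsidy s = 49 per unit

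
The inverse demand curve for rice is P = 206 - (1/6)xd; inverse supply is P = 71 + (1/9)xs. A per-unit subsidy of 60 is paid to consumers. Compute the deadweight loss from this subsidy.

Deadweight loss = 6480

Pre-subsidy: 206 - (1/6)x = 71 + (1/9)x gives x* = 486 and P* = 125.
With the rebate, buyers effectively pay Pb = Ps − 60, where Ps is the price sellers receive.
On the curves, Pb = 206 - (1/6)x and Ps = 71 + (1/9)x; the wedge Ps − Pb = 60 gives 71 + (1/9)x − (206 - (1/6)x) = 60, so x' = 702.
Then Pb = 206 − (1/6)·702 = 89 and Ps = 71 + (1/9)·702 = 149.
The subsidy expands output by 702 − 486 = 216 past the efficient level; on those units the gap between marginal cost and willingness to pay runs from 0 up to 60.
DWL = ½ × 60 × 216 = 6480.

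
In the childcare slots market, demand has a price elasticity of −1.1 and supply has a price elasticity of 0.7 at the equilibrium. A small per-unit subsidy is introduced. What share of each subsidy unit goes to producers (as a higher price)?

For a small subsidy around the equilibrium, the benefit split depends on the relative slopes, which at a point are proportional to the elasticities.
Buyer share = εs/(εs + |εd|) = 0.7/(0.7 + 1.1) = 7/18; seller share = |εd|/(εs + |εd|) = 11/18.
So producers capture 11/18 of the subsidy.

Producer share = 11/18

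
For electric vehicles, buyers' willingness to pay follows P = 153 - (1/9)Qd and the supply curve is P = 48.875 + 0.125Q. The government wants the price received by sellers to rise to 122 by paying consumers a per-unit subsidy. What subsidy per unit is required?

At a seller price of 122, quantity supplied is -391 + 8·122 = 585.
Buyers absorb 585 only when they pay Pb = 153 − (1/9)·585 = 88.
s = Ps − Pb = 122 − 88 = 34.

Required subsidy s = 34 per unit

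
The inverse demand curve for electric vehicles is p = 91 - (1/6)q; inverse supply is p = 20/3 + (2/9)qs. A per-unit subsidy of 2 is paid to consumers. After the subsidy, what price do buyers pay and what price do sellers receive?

Pre-subsidy: 91 - (1/6)q = 20/3 + (2/9)q gives q* = 1518/7 and p* = 384/7.
With the rebate, buyers effectively pay pb = ps − 2, where ps is the price sellers receive.
On the curves, pb = 91 - (1/6)q and ps = 20/3 + (2/9)q; the wedge ps − pb = 2 gives 20/3 + (2/9)q − (91 - (1/6)q) = 2, so q' = 222.
Then pb = 91 − (1/6)·222 = 54 and ps = 20/3 + (2/9)·222 = 56.

Buyers pay 54; sellers receive 56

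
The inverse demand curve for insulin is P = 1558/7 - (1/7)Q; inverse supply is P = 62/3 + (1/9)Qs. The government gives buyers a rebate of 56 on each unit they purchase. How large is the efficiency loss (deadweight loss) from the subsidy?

Deadweight loss = 6174

Pre-subsidy: 1558/7 - (1/7)Q = 62/3 + (1/9)Q gives Q* = 795 and P* = 109.
With the rebate, buyers effectively pay Pb = Ps − 56, where Ps is the price sellers receive.
On the curves, Pb = 1558/7 - (1/7)Q and Ps = 62/3 + (1/9)Q; the wedge Ps − Pb = 56 gives 62/3 + (1/9)Q − (1558/7 - (1/7)Q) = 56, so Q' = 1015.5.
Then Pb = 1558/7 − (1/7)·1015.5 = 77.5 and Ps = 62/3 + (1/9)·1015.5 = 133.5.
The subsidy expands output by 1015.5 − 795 = 220.5 past the efficient level; on those units the gap between marginal cost and willingness to pay runs from 0 up to 56.
DWL = ½ × 56 × 220.5 = 6174.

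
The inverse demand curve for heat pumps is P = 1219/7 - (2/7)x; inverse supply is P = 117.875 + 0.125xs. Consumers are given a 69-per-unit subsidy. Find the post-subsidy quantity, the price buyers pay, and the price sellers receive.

Pre-subsidy: 1219/7 - (2/7)x = 117.875 + 0.125x gives x* = 137 and P* = 135.
With the rebate, buyers effectively pay Pb = Ps − 69, where Ps is the price sellers receive.
On the curves, Pb = 1219/7 - (2/7)x and Ps = 117.875 + 0.125x; the wedge Ps − Pb = 69 gives 117.875 + 0.125x − (1219/7 - (2/7)x) = 69, so x' = 305.
Then Pb = 1219/7 − (2/7)·305 = 87 and Ps = 117.875 + 0.125·305 = 156.

x' = 305; buyers pay 87; sellers receive 156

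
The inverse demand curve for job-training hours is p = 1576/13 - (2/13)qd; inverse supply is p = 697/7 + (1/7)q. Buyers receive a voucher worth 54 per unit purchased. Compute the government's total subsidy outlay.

Pre-subsidy: 1576/13 - (2/13)q = 697/7 + (1/7)q gives q* = 73 and p* = 110.
With the rebate, buyers effectively pay pb = ps − 54, where ps is the price sellers receive.
On the curves, pb = 1576/13 - (2/13)q and ps = 697/7 + (1/7)q; the wedge ps − pb = 54 gives 697/7 + (1/7)q − (1576/13 - (2/13)q) = 54, so q' = 255.
Then pb = 1576/13 − (2/13)·255 = 82 and ps = 697/7 + (1/7)·255 = 136.
Government outlay = subsidy × quantity = 54 × 255 = 13770.

Government cost = 13770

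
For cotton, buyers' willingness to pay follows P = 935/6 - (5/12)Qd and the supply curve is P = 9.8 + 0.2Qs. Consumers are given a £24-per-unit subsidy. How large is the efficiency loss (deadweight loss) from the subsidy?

Pre-subsidy: 935/6 - (5/12)Q = 9.8 + 0.2Q gives Q* = 8762/37 and P* = 2115/37.
With the rebate, buyers effectively pay Pb = Ps − 24, where Ps is the price sellers receive.
On the curves, Pb = 935/6 - (5/12)Q and Ps = 9.8 + 0.2Q; the wedge Ps − Pb = 24 gives 9.8 + 0.2Q − (935/6 - (5/12)Q) = 24, so Q' = 10202/37.
Then Pb = 935/6 − (5/12)·(10202/37) = 1515/37 and Ps = 9.8 + 0.2·(10202/37) = 2403/37.
The subsidy expands output by 10202/37 − 8762/37 = 1440/37 past the efficient level; on those units the gap between marginal cost and willingness to pay runs from 0 up to 24.
DWL = ½ × 24 × 1440/37 = 17280/37.

Deadweight loss = 17280/37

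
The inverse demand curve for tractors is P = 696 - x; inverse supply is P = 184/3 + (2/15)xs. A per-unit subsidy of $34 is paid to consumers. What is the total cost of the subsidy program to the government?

Pre-subsidy: 696 - x = 184/3 + (2/15)x gives x* = 560 and P* = 136.
With the rebate, buyers effectively pay Pb = Ps − 34, where Ps is the price sellers receive.
On the curves, Pb = 696 - x and Ps = 184/3 + (2/15)x; the wedge Ps − Pb = 34 gives 184/3 + (2/15)x − (696 - x) = 34, so x' = 590.
Then Pb = 696 − 1·590 = 106 and Ps = 184/3 + (2/15)·590 = 140.
Government outlay = subsidy × quantity = 34 × 590 = 20060.

Government cost = $20060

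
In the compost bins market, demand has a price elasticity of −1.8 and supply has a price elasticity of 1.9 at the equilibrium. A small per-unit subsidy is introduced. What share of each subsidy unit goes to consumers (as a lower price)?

Consumer share = 19/37

For a small subsidy around the equilibrium, the benefit split depends on the relative slopes, which at a point are proportional to the elasticities.
Buyer share = εs/(εs + |εd|) = 1.9/(1.9 + 1.8) = 19/37; seller share = |εd|/(εs + |εd|) = 18/37.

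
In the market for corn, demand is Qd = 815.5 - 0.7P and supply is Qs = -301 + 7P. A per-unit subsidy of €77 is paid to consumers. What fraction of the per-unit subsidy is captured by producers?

Pre-subsidy: 815.5 - 0.7P = -301 + 7P gives P* = 145, Q* = 714.
With the rebate, buyers effectively pay Pb = Ps − 77, where Ps is the price sellers receive.
Demand in terms of Ps becomes Qd = 815.5 − 0.7(Ps − 77) = 869.4 - 0.7Ps. Setting this equal to supply: 869.4 - 0.7Ps = -301 + 7Ps, so Ps = 152.
Buyers pay Pb = 152 − 77 = 75; Q' = -301 + 7·152 = 763.
Buyers' price falls by P* − Pb = 145 − 75 = 70; sellers' price rises by Ps − P* = 152 − 145 = 7.
So producers capture 7/77 = 1/11 of each unit of subsidy.

Producer share = 1/11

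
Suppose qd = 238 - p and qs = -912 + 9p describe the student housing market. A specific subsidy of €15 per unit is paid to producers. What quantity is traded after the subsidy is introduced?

q' = 136.5

Pre-subsidy: 238 - p = -912 + 9p gives p* = 115, q* = 123.
With the subsidy, sellers receive ps = pb + 15 for each unit, where pb is the price buyers pay.
Supply in terms of pb becomes qs = -912 + 9(pb + 15) = -777 + 9pb. Setting this equal to demand: 238 - pb = -777 + 9pb, so pb = 101.5.
Sellers receive ps = 101.5 + 15 = 116.5; q' = 238 − 1·101.5 = 136.5.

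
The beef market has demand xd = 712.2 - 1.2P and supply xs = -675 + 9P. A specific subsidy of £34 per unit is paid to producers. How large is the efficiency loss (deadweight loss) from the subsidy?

Deadweight loss = £612

Pre-subsidy: 712.2 - 1.2P = -675 + 9P gives P* = 136, x* = 549.
With the subsidy, sellers receive Ps = Pb + 34 for each unit, where Pb is the price buyers pay.
Supply in terms of Pb becomes xs = -675 + 9(Pb + 34) = -369 + 9Pb. Setting this equal to demand: 712.2 - 1.2Pb = -369 + 9Pb, so Pb = 106.
Sellers receive Ps = 106 + 34 = 140; x' = 712.2 − 1.2·106 = 585.
The subsidy expands output by 585 − 549 = 36 past the efficient level; on those units the gap between marginal cost and willingness to pay runs from 0 up to 34.
DWL = ½ × 34 × 36 = 612.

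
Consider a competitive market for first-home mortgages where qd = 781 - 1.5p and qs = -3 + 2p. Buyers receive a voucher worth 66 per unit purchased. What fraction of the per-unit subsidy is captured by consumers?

Consumer share = 4/7

Pre-subsidy: 781 - 1.5p = -3 + 2p gives p* = 224, q* = 445.
With the rebate, buyers effectively pay pb = ps − 66, where ps is the price sellers receive.
Demand in terms of ps becomes qd = 781 − 1.5(ps − 66) = 880 - 1.5ps. Setting this equal to supply: 880 - 1.5ps = -3 + 2ps, so ps = 1766/7.
Buyers pay pb = 1766/7 − 66 = 1304/7; q' = -3 + 2·(1766/7) = 3511/7.
Buyers' price falls by p* − pb = 224 − 1304/7 = 264/7; sellers' price rises by ps − p* = 1766/7 − 224 = 198/7.
So consumers capture (264/7)/66 = 4/7 of each unit of subsidy.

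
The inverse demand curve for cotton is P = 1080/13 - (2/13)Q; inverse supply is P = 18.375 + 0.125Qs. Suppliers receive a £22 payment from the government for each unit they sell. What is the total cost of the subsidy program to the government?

Pre-subsidy: 1080/13 - (2/13)Q = 18.375 + 0.125Q gives Q* = 6729/29 and P* = 1374/29.
With the subsidy, sellers receive Ps = Pb + 22 for each unit, where Pb is the price buyers pay.
On the curves, Pb = 1080/13 - (2/13)Q and Ps = 18.375 + 0.125Q; the wedge Ps − Pb = 22 gives 18.375 + 0.125Q − (1080/13 - (2/13)Q) = 22, so Q' = 9017/29.
Then Pb = 1080/13 − (2/13)·(9017/29) = 1022/29 and Ps = 18.375 + 0.125·(9017/29) = 1660/29.
Government outlay = subsidy × quantity = 22 × 9017/29 = 198374/29.

Government cost = 198374/29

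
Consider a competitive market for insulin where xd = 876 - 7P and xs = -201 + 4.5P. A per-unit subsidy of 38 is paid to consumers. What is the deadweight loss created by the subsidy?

Pre-subsidy: 876 - 7P = -201 + 4.5P gives P* = 2154/23, x* = 5070/23.
With the rebate, buyers effectively pay Pb = Ps − 38, where Ps is the price sellers receive.
Demand in terms of Ps becomes xd = 876 − 7(Ps − 38) = 1142 - 7Ps. Setting this equal to supply: 1142 - 7Ps = -201 + 4.5Ps, so Ps = 2686/23.
Buyers pay Pb = 2686/23 − 38 = 1812/23; x' = -201 + 4.5·(2686/23) = 7464/23.
The subsidy expands output by 7464/23 − 5070/23 = 2394/23 past the efficient level; on those units the gap between marginal cost and willingness to pay runs from 0 up to 38.
DWL = ½ × 38 × 2394/23 = 45486/23.

Deadweight loss = 45486/23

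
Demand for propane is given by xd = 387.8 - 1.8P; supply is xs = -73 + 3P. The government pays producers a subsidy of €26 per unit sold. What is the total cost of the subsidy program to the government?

Pre-subsidy: 387.8 - 1.8P = -73 + 3P gives P* = 96, x* = 215.
With the subsidy, sellers receive Ps = Pb + 26 for each unit, where Pb is the price buyers pay.
Supply in terms of Pb becomes xs = -73 + 3(Pb + 26) = 5 + 3Pb. Setting this equal to demand: 387.8 - 1.8Pb = 5 + 3Pb, so Pb = 79.75.
Sellers receive Ps = 79.75 + 26 = 105.75; x' = 387.8 − 1.8·79.75 = 244.25.
Government outlay = subsidy × quantity = 26 × 244.25 = 6350.5.

Government cost = €6350.5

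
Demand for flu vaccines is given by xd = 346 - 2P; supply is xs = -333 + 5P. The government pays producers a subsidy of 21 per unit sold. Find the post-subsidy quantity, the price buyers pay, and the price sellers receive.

Pre-subsidy: 346 - 2P = -333 + 5P gives P* = 97, x* = 152.
With the subsidy, sellers receive Ps = Pb + 21 for each unit, where Pb is the price buyers pay.
Supply in terms of Pb becomes xs = -333 + 5(Pb + 21) = -228 + 5Pb. Setting this equal to demand: 346 - 2Pb = -228 + 5Pb, so Pb = 82.
Sellers receive Ps = 82 + 21 = 103; x' = 346 − 2·82 = 182.

x' = 182; buyers pay 82; sellers receive 103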